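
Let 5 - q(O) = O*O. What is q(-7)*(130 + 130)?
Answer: -11440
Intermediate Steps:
q(O) = 5 - O² (q(O) = 5 - O*O = 5 - O²)
q(-7)*(130 + 130) = (5 - 1*(-7)²)*(130 + 130) = (5 - 1*49)*260 = (5 - 49)*260 = -44*260 = -11440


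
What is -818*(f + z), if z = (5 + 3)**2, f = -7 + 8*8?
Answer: -98978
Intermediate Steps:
f = 57 (f = -7 + 64 = 57)
z = 64 (z = 8**2 = 64)
-818*(f + z) = -818*(57 + 64) = -818*121 = -98978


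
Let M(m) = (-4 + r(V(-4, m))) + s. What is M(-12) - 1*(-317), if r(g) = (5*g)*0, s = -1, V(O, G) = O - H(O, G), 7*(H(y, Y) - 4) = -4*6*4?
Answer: 312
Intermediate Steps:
H(y, Y) = -68/7 (H(y, Y) = 4 + (-4*6*4)/7 = 4 + (-24*4)/7 = 4 + (1/7)*(-96) = 4 - 96/7 = -68/7)
V(O, G) = 68/7 + O (V(O, G) = O - 1*(-68/7) = O + 68/7 = 68/7 + O)
r(g) = 0
M(m) = -5 (M(m) = (-4 + 0) - 1 = -4 - 1 = -5)
M(-12) - 1*(-317) = -5 - 1*(-317) = -5 + 317 = 312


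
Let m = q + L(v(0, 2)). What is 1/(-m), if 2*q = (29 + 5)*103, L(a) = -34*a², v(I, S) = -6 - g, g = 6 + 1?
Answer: 1/3995 ≈ 0.00025031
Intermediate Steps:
g = 7
v(I, S) = -13 (v(I, S) = -6 - 1*7 = -6 - 7 = -13)
q = 1751 (q = ((29 + 5)*103)/2 = (34*103)/2 = (½)*3502 = 1751)
m = -3995 (m = 1751 - 34*(-13)² = 1751 - 34*169 = 1751 - 5746 = -3995)
1/(-m) = 1/(-1*(-3995)) = 1/3995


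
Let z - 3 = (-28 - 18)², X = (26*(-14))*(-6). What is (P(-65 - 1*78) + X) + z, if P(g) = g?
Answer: 4160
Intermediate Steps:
X = 2184 (X = -364*(-6) = 2184)
z = 2119 (z = 3 + (-28 - 18)² = 3 + (-46)² = 3 + 2116 = 2119)
(P(-65 - 1*78) + X) + z = ((-65 - 1*78) + 2184) + 2119 = ((-65 - 78) + 2184) + 2119 = (-143 + 2184) + 2119 = 2041 + 2119 = 4160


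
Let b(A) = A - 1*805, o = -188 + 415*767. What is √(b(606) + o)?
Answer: √317918 ≈ 563.84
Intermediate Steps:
o = 318117 (o = -188 + 318305 = 318117)
b(A) = -805 + A (b(A) = A - 805 = -805 + A)
√(b(606) + o) = √((-805 + 606) + 318117) = √(-199 + 318117) = √317918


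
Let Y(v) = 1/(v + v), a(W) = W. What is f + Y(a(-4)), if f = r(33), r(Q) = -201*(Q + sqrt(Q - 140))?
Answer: -53065/8 - 201*I*sqrt(107) ≈ -6633.1 - 2079.2*I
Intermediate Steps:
Y(v) = 1/(2*v)
r(Q) = -201*Q - 201*sqrt(-140 + Q) (r(Q) = -201*(Q + sqrt(-140 + Q)) = -201*Q - 201*sqrt(-140 + Q))
f = -6633 - 201*I*sqrt(107) (f = -201*33 - 201*sqrt(-140 + 33) = -6633 - 201*I*sqrt(107) ≈ -6633.0 - 2079.2*I)
f + Y(a(-4)) = (-6633 - 201*I*sqrt(107)) + (1/2)/(-4) = (-6633 - 201*I*sqrt(107)) + (1/2)*(-1/4) = (-6633 - 201*I*sqrt(107)) - 1/8 = -53065/8 - 201*I*sqrt(107)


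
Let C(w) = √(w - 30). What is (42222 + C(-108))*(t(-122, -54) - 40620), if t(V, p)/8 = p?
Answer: -1733297544 - 41052*I*√138 ≈ -1.7333e+9 - 4.8225e+5*I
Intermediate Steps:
C(w) = √(-30 + w)
t(V, p) = 8*p
(42222 + C(-108))*(t(-122, -54) - 40620) = (42222 + √(-30 - 108))*(8*(-54) - 40620) = (42222 + √(-138))*(-432 - 40620) = (42222 + I*√138)*(-41052) = -1733297544 - 41052*I*√138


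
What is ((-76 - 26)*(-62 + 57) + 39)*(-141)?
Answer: -77409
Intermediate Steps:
((-76 - 26)*(-62 + 57) + 39)*(-141) = (-102*(-5) + 39)*(-141) = (510 + 39)*(-141) = 549*(-141) = -77409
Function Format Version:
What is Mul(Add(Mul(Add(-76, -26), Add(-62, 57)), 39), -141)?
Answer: -77409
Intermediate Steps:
Mul(Add(Mul(Add(-76, -26), Add(-62, 57)), 39), -141) = Mul(Add(Mul(-102, -5), 39), -141) = Mul(Add(510, 39), -141) = Mul(549, -141) = -77409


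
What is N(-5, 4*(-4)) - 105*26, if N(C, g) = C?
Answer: -2735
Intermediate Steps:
N(-5, 4*(-4)) - 105*26 = -5 - 105*26 = -5 - 2730 = -2735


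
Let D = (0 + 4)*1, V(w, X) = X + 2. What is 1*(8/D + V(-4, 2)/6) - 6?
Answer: -10/3 ≈ -3.3333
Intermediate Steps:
V(w, X) = 2 + X
D = 4 (D = 4*1 = 4)
1*(8/D + V(-4, 2)/6) - 6 = 1*(8/4 + (2 + 2)/6) - 6 = 1*(8*(¼) + 4*(⅙)) - 6 = 1*(2 + ⅔) - 6 = 1*(8/3) - 6 = 8/3 - 6 = -10/3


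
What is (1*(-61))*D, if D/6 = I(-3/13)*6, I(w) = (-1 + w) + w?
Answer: 41724/13 ≈ 3209.5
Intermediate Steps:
I(w) = -1 + 2*w
D = -684/13 (D = 6*((-1 + 2*(-3/13))*6) = 6*((-1 - 6/13)*6) = 6*(-19/13*6) = 6*(-114/13) = -684/13 ≈ -52.615)
(1*(-61))*D = (1*(-61))*(-684/13) = -61*(-684/13) = 41724/13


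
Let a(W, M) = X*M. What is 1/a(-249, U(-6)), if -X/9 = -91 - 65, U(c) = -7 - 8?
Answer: -1/21060 ≈ -4.7483e-5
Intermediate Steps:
U(c) = -15
X = 1404 (X = -9*(-91 - 65) = -9*(-156) = 1404)
a(W, M) = 1404*M
1/a(-249, U(-6)) = 1/(1404*(-15)) = 1/(-21060) = -1/21060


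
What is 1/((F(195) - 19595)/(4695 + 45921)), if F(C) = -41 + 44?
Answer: -6327/2449 ≈ -2.5835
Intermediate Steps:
F(C) = 3
1/((F(195) - 19595)/(4695 + 45921)) = 1/((3 - 19595)/(4695 + 45921)) = 1/(-19592/50616) = 1/(-19592*1/50616) = 1/(-2449/6327) = -6327/2449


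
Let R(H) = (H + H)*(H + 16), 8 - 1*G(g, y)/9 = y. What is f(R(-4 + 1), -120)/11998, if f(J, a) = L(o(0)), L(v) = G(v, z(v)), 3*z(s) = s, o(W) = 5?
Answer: 57/11998 ≈ 0.0047508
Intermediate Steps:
z(s) = s/3
G(g, y) = 72 - 9*y
R(H) = 2*H*(16 + H) (R(H) = (2*H)*(16 + H) = 2*H*(16 + H))
L(v) = 72 - 3*v
f(J, a) = 57 (f(J, a) = 72 - 3*5 = 72 - 15 = 57)
f(R(-4 + 1), -120)/11998 = 57/11998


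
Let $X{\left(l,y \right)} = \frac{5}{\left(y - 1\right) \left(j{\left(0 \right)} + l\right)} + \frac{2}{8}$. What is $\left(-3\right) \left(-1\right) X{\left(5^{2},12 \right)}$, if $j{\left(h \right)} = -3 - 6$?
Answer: $\frac{147}{176} \approx 0.83523$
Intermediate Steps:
$j{\left(h \right)} = -9$ ($j{\left(h \right)} = -3 - 6 = -9$)
$X{\left(l,y \right)} = \frac{1}{4} + \frac{5}{\left(-1 + y\right) \left(-9 + l\right)}$ ($X{\left(l,y \right)} = \frac{5}{\left(y - 1\right) \left(-9 + l\right)} + \frac{2}{8} = \frac{5}{\left(-1 + y\right) \left(-9 + l\right)} + 2 \cdot \frac{1}{8} = 5 \frac{1}{\left(-1 + y\right) \left(-9 + l\right)} + \frac{1}{4} = \frac{5}{\left(-1 + y\right) \left(-9 + l\right)} + \frac{1}{4} = \frac{1}{4} + \frac{5}{\left(-1 + y\right) \left(-9 + l\right)}$)
$\left(-3\right) \left(-1\right) X{\left(5^{2},12 \right)} = \left(-3\right) \left(-1\right) \frac{29 - 5^{2} - 108 + 5^{2} \cdot 12}{4 \left(9 - 5^{2} - 108 + 5^{2} \cdot 12\right)} = 3 \frac{29 - 25 - 108 + 25 \cdot 12}{4 \left(9 - 25 - 108 + 25 \cdot 12\right)} = 3 \frac{29 - 25 - 108 + 300}{4 \left(9 - 25 - 108 + 300\right)} = 3 \cdot \frac{1}{4} \cdot \frac{1}{176} \cdot 196 = 3 \cdot \frac{49}{176} = \frac{147}{176}$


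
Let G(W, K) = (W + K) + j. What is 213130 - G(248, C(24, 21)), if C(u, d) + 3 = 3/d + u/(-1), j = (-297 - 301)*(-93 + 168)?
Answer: 1804312/7 ≈ 2.5776e+5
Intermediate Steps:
j = -44850 (j = -598*75 = -44850)
C(u, d) = -3 - u + 3/d (C(u, d) = -3 + (3/d + u/(-1)) = -3 + (3/d + u*(-1)) = -3 + (3/d - u) = -3 + (-u + 3/d) = -3 - u + 3/d)
G(W, K) = -44850 + K + W (G(W, K) = (W + K) - 44850 = (K + W) - 44850 = -44850 + K + W)
213130 - G(248, C(24, 21)) = 213130 - (-44850 + (-3 - 1*24 + 3/21) + 248) = 213130 - (-44850 + (-3 - 24 + 3*(1/21)) + 248) = 213130 - (-44850 + (-3 - 24 + ⅐) + 248) = 213130 - (-44850 - 188/7 + 248) = 213130 - 1*(-312402/7) = 213130 + 312402/7 = 1804312/7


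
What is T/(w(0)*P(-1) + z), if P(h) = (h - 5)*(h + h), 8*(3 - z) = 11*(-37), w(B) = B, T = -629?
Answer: -5032/431 ≈ -11.675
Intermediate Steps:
z = 431/8 (z = 3 - 11*(-37)/8 = 3 - 1/8*(-407) = 3 + 407/8 = 431/8 ≈ 53.875)
P(h) = 2*h*(-5 + h) (P(h) = (-5 + h)*(2*h) = 2*h*(-5 + h))
T/(w(0)*P(-1) + z) = -629/(0*(2*(-1)*(-5 - 1)) + 431/8) = -629/(0*(2*(-1)*(-6)) + 431/8) = -629/(0*12 + 431/8) = -629/(0 + 431/8) = -629/431/8 = -629*8/431 = -5032/431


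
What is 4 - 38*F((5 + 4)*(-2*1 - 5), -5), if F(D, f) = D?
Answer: 2398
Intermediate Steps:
4 - 38*F((5 + 4)*(-2*1 - 5), -5) = 4 - 38*(5 + 4)*(-2*1 - 5) = 4 - 342*(-2 - 5) = 4 - 342*(-7) = 4 - 38*(-63) = 4 + 2394 = 2398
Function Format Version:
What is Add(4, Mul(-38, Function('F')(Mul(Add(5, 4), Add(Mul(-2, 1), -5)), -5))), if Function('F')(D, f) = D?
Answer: 2398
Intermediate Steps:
Add(4, Mul(-38, Function('F')(Mul(Add(5, 4), Add(Mul(-2, 1), -5)), -5))) = Add(4, Mul(-38, Mul(Add(5, 4), Add(Mul(-2, 1), -5)))) = Add(4, Mul(-38, Mul(9, Add(-2, -5)))) = Add(4, Mul(-38, Mul(9, -7))) = Add(4, Mul(-38, -63)) = Add(4, 2394) = 2398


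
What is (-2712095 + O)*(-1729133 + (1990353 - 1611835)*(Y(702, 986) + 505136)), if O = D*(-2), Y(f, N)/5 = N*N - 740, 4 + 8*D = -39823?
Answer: -21938868520232286315/4 ≈ -5.4847e+18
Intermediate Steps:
D = -39827/8 (D = -1/2 + (1/8)*(-39823) = -1/2 - 39823/8 = -39827/8 ≈ -4978.4)
Y(f, N) = -3700 + 5*N**2 (Y(f, N) = 5*(N*N - 740) = 5*(N**2 - 740) = 5*(-740 + N**2) = -3700 + 5*N**2)
O = 39827/4 (O = -39827/8*(-2) = 39827/4 ≈ 9956.8)
(-2712095 + O)*(-1729133 + (1990353 - 1611835)*(Y(702, 986) + 505136)) = (-2712095 + 39827/4)*(-1729133 + (1990353 - 1611835)*((-3700 + 5*986**2) + 505136)) = -10808553*(-1729133 + 378518*((-3700 + 5*972196) + 505136))/4 = -10808553*(-1729133 + 378518*((-3700 + 4860980) + 505136))/4 = -10808553*(-1729133 + 378518*(4857280 + 505136))/4 = -10808553*(-1729133 + 378518*5362416)/4 = -10808553*(-1729133 + 2029770979488)/4 = -10808553/4*2029769250355 = -21938868520232286315/4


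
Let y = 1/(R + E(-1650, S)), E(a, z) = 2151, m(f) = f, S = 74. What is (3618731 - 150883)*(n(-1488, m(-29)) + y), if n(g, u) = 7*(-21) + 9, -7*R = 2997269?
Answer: -356794104301006/745553 ≈ -4.7856e+8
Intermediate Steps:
R = -2997269/7 (R = -1/7*2997269 = -2997269/7 ≈ -4.2818e+5)
n(g, u) = -138 (n(g, u) = -147 + 9 = -138)
y = -7/2982212 (y = 1/(-2997269/7 + 2151) = 1/(-2982212/7) = -7/2982212 ≈ -2.3472e-6)
(3618731 - 150883)*(n(-1488, m(-29)) + y) = (3618731 - 150883)*(-138 - 7/2982212) = 3467848*(-411545263/2982212) = -356794104301006/745553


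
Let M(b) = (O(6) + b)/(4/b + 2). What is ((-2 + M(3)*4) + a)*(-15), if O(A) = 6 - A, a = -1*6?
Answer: 66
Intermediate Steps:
a = -6
M(b) = b/(2 + 4/b) (M(b) = ((6 - 1*6) + b)/(4/b + 2) = ((6 - 6) + b)/(2 + 4/b) = (0 + b)/(2 + 4/b) = b/(2 + 4/b))
((-2 + M(3)*4) + a)*(-15) = ((-2 + ((½)*3²/(2 + 3))*4) - 6)*(-15) = ((-2 + ((½)*9/5)*4) - 6)*(-15) = ((-2 + ((½)*9*(⅕))*4) - 6)*(-15) = ((-2 + (9/10)*4) - 6)*(-15) = ((-2 + 18/5) - 6)*(-15) = (8/5 - 6)*(-15) = -22/5*(-15) = 66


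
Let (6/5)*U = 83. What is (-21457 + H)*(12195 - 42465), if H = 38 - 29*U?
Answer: 709069705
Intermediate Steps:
U = 415/6 (U = (⅚)*83 = 415/6 ≈ 69.167)
H = -11807/6 (H = 38 - 29*415/6 = 38 - 12035/6 = -11807/6 ≈ -1967.8)
(-21457 + H)*(12195 - 42465) = (-21457 - 11807/6)*(12195 - 42465) = -140549/6*(-30270) = 709069705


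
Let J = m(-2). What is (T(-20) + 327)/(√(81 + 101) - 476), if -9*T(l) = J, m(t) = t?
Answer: -100130/145539 - 2945*√182/2037546 ≈ -0.70749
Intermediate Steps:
J = -2
T(l) = 2/9 (T(l) = -⅑*(-2) = 2/9)
(T(-20) + 327)/(√(81 + 101) - 476) = (2/9 + 327)/(√(81 + 101) - 476) = 2945/(9*(√182 - 476)) = 2945/(9*(-476 + √182))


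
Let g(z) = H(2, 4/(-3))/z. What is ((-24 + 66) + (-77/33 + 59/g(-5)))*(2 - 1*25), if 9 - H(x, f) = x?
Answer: 1196/21 ≈ 56.952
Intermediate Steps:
H(x, f) = 9 - x
g(z) = 7/z (g(z) = (9 - 1*2)/z = (9 - 2)/z = 7/z)
((-24 + 66) + (-77/33 + 59/g(-5)))*(2 - 1*25) = ((-24 + 66) + (-77/33 + 59/((7/(-5)))))*(2 - 1*25) = (42 + (-77*1/33 + 59/((7*(-⅕)))))*(2 - 25) = (42 + (-7/3 + 59/(-7/5)))*(-23) = (42 + (-7/3 + 59*(-5/7)))*(-23) = (42 + (-7/3 - 295/7))*(-23) = (42 - 934/21)*(-23) = -52/21*(-23) = 1196/21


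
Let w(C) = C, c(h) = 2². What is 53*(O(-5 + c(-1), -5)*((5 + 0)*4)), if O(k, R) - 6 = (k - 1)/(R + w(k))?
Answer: 20140/3 ≈ 6713.3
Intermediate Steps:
c(h) = 4
O(k, R) = 6 + (-1 + k)/(R + k) (O(k, R) = 6 + (k - 1)/(R + k) = 6 + (-1 + k)/(R + k))
53*(O(-5 + c(-1), -5)*((5 + 0)*4)) = 53*(((-1 + 6*(-5) + 7*(-5 + 4))/(-5 + (-5 + 4)))*((5 + 0)*4)) = 53*(((-1 - 30 + 7*(-1))/(-5 - 1))*(5*4)) = 53*(((-1 - 30 - 7)/(-6))*20) = 53*(-⅙*(-38)*20) = 53*((19/3)*20) = 53*(380/3) = 20140/3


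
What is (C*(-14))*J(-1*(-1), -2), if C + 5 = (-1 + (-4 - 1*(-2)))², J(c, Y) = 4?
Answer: -224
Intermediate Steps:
C = 4 (C = -5 + (-1 + (-4 - 1*(-2)))² = -5 + (-1 + (-4 + 2))² = -5 + (-1 - 2)² = -5 + (-3)² = -5 + 9 = 4)
(C*(-14))*J(-1*(-1), -2) = (4*(-14))*4 = -56*4 = -224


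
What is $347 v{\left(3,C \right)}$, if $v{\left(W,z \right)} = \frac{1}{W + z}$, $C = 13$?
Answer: $\frac{347}{16} \approx 21.688$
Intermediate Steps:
$347 v{\left(3,C \right)} = \frac{347}{3 + 13} = \frac{347}{16}$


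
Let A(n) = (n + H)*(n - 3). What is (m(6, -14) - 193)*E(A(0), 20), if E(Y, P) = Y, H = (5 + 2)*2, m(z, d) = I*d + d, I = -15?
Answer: -126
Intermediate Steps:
m(z, d) = -14*d (m(z, d) = -15*d + d = -14*d)
H = 14 (H = 7*2 = 14)
A(n) = (-3 + n)*(14 + n) (A(n) = (n + 14)*(n - 3) = (14 + n)*(-3 + n) = (-3 + n)*(14 + n))
(m(6, -14) - 193)*E(A(0), 20) = (-14*(-14) - 193)*(-42 + 0² + 11*0) = (196 - 193)*(-42 + 0 + 0) = 3*(-42) = -126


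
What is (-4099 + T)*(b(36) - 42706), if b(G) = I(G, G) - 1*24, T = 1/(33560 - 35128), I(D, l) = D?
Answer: 137202142851/784 ≈ 1.7500e+8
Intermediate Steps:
T = -1/1568 (T = 1/(-1568) = -1/1568 ≈ -0.00063775)
b(G) = -24 + G (b(G) = G - 1*24 = G - 24 = -24 + G)
(-4099 + T)*(b(36) - 42706) = (-4099 - 1/1568)*((-24 + 36) - 42706) = -6427233*(12 - 42706)/1568 = -6427233/1568*(-42694) = 137202142851/784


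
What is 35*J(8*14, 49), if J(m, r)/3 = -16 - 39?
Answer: -5775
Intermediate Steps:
J(m, r) = -165 (J(m, r) = 3*(-16 - 39) = 3*(-55) = -165)
35*J(8*14, 49) = 35*(-165) = -5775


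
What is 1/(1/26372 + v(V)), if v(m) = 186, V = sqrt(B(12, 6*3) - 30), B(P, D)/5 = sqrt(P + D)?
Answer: 26372/4905193 ≈ 0.0053763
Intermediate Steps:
B(P, D) = 5*sqrt(D + P) (B(P, D) = 5*sqrt(P + D) = 5*sqrt(D + P))
V = sqrt(-30 + 5*sqrt(30)) (V = sqrt(5*sqrt(6*3 + 12) - 30) = sqrt(5*sqrt(18 + 12) - 30) = sqrt(5*sqrt(30) - 30) = sqrt(-30 + 5*sqrt(30)) ≈ 1.6167*I)
1/(1/26372 + v(V)) = 1/(1/26372 + 186) = 1/(4905193/26372) = 26372/4905193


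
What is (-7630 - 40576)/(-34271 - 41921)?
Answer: 24103/38096 ≈ 0.63269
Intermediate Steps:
(-7630 - 40576)/(-34271 - 41921) = -48206/(-76192) = -48206*(-1/76192) = 24103/38096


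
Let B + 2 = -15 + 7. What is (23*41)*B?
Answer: -9430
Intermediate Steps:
B = -10 (B = -2 + (-15 + 7) = -2 - 8 = -10)
(23*41)*B = (23*41)*(-10) = 943*(-10) = -9430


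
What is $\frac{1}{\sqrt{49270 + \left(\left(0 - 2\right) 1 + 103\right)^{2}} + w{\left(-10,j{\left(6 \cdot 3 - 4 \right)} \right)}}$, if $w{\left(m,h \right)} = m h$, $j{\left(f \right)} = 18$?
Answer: $\frac{180}{27071} + \frac{\sqrt{59471}}{27071} \approx 0.015658$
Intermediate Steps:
$w{\left(m,h \right)} = h m$
$\frac{1}{\sqrt{49270 + \left(\left(0 - 2\right) 1 + 103\right)^{2}} + w{\left(-10,j{\left(6 \cdot 3 - 4 \right)} \right)}} = \frac{1}{\sqrt{49270 + \left(\left(0 - 2\right) 1 + 103\right)^{2}} + 18 \left(-10\right)} = \frac{1}{\sqrt{49270 + \left(\left(-2\right) 1 + 103\right)^{2}} - 180} = \frac{1}{\sqrt{49270 + \left(-2 + 103\right)^{2}} - 180} = \frac{1}{\sqrt{49270 + 101^{2}} - 180} = \frac{1}{\sqrt{49270 + 10201} - 180} = \frac{1}{\sqrt{59471} - 180} = \frac{1}{-180 + \sqrt{59471}}$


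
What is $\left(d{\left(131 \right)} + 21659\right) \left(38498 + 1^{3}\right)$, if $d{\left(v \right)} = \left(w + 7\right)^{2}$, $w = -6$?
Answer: $833888340$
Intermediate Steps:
$d{\left(v \right)} = 1$ ($d{\left(v \right)} = \left(-6 + 7\right)^{2} = 1^{2} = 1$)
$\left(d{\left(131 \right)} + 21659\right) \left(38498 + 1^{3}\right) = \left(1 + 21659\right) \left(38498 + 1^{3}\right) = 21660 \left(38498 + 1\right) = 21660 \cdot 38499 = 833888340$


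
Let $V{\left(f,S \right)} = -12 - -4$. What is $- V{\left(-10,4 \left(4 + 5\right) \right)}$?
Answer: $8$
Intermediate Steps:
$V{\left(f,S \right)} = -8$ ($V{\left(f,S \right)} = -12 + 4 = -8$)
$- V{\left(-10,4 \left(4 + 5\right) \right)} = \left(-1\right) \left(-8\right) = 8$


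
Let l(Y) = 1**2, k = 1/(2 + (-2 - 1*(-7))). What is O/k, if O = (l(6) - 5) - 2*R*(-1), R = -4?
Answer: -84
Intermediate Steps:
k = 1/7 (k = 1/(2 + (-2 + 7)) = 1/(2 + 5) = 1/7 ≈ 0.14286)
l(Y) = 1
O = -12 (O = (1 - 5) - 2*(-4)*(-1) = -4 + 8*(-1) = -4 - 8 = -12)
O/k = -12/(1/7) = 7*(-12) = -84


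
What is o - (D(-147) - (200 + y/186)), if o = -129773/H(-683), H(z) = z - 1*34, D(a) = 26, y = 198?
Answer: 7914122/22227 ≈ 356.06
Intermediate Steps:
H(z) = -34 + z (H(z) = z - 34 = -34 + z)
o = 129773/717 (o = -129773/(-34 - 683) = -129773/(-717) = -129773*(-1/717) = 129773/717 ≈ 180.99)
o - (D(-147) - (200 + y/186)) = 129773/717 - (26 - (200 + 198/186)) = 129773/717 - (26 - (200 + 198*(1/186))) = 129773/717 - (26 - (200 + 33/31)) = 129773/717 - (26 - 1*6233/31) = 129773/717 - (26 - 6233/31) = 129773/717 - 1*(-5427/31) = 129773/717 + 5427/31 = 7914122/22227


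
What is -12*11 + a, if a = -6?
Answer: -138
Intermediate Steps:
-12*11 + a = -12*11 - 6 = -132 - 6 = -138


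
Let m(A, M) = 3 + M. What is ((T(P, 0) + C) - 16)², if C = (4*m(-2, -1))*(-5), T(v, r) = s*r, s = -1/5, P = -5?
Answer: 3136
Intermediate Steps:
s = -⅕ (s = -1*⅕ = -⅕ ≈ -0.20000)
T(v, r) = -r/5
C = -40 (C = (4*(3 - 1))*(-5) = (4*2)*(-5) = 8*(-5) = -40)
((T(P, 0) + C) - 16)² = ((-⅕*0 - 40) - 16)² = ((0 - 40) - 16)² = (-40 - 16)² = (-56)² = 3136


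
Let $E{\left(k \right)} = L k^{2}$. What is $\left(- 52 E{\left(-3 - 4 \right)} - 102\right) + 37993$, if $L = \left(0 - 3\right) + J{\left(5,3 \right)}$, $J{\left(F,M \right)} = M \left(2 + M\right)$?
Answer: $7315$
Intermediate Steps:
$L = 12$ ($L = \left(0 - 3\right) + 3 \left(2 + 3\right) = -3 + 3 \cdot 5 = -3 + 15 = 12$)
$E{\left(k \right)} = 12 k^{2}$
$\left(- 52 E{\left(-3 - 4 \right)} - 102\right) + 37993 = \left(- 52 \cdot 12 \left(-3 - 4\right)^{2} - 102\right) + 37993 = \left(- 52 \cdot 12 \left(-7\right)^{2} - 102\right) + 37993 = \left(- 52 \cdot 12 \cdot 49 - 102\right) + 37993 = \left(\left(-52\right) 588 - 102\right) + 37993 = \left(-30576 - 102\right) + 37993 = -30678 + 37993 = 7315$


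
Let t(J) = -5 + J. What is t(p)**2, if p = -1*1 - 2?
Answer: 64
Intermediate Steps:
p = -3 (p = -1 - 2 = -3)
t(p)**2 = (-5 - 3)**2 = (-8)**2 = 64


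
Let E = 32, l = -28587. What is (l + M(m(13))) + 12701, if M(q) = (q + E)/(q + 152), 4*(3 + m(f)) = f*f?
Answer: -810167/51 ≈ -15886.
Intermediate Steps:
m(f) = -3 + f²/4 (m(f) = -3 + (f*f)/4 = -3 + f²/4)
M(q) = (32 + q)/(152 + q) (M(q) = (q + 32)/(q + 152) = (32 + q)/(152 + q))
(l + M(m(13))) + 12701 = (-28587 + (32 + (-3 + (¼)*13²))/(152 + (-3 + (¼)*13²))) + 12701 = (-28587 + (32 + (-3 + (¼)*169))/(152 + (-3 + (¼)*169))) + 12701 = (-28587 + (32 + (-3 + 169/4))/(152 + (-3 + 169/4))) + 12701 = (-28587 + (32 + 157/4)/(152 + 157/4)) + 12701 = (-28587 + (285/4)/(765/4)) + 12701 = (-28587 + (4/765)*(285/4)) + 12701 = (-28587 + 19/51) + 12701 = -1457918/51 + 12701 = -810167/51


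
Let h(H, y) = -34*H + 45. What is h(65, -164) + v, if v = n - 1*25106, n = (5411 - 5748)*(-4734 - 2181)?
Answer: 2303084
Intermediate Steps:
h(H, y) = 45 - 34*H
n = 2330355 (n = -337*(-6915) = 2330355)
v = 2305249 (v = 2330355 - 1*25106 = 2330355 - 25106 = 2305249)
h(65, -164) + v = (45 - 34*65) + 2305249 = (45 - 2210) + 2305249 = -2165 + 2305249 = 2303084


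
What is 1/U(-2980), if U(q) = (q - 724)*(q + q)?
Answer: 1/22075840 ≈ 4.5298e-8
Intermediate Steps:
U(q) = 2*q*(-724 + q) (U(q) = (-724 + q)*(2*q) = 2*q*(-724 + q))
1/U(-2980) = 1/(2*(-2980)*(-724 - 2980)) = 1/(2*(-2980)*(-3704)) = 1/22075840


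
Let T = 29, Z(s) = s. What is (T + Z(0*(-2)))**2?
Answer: 841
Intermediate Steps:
(T + Z(0*(-2)))**2 = (29 + 0*(-2))**2 = (29 + 0)**2 = 29**2 = 841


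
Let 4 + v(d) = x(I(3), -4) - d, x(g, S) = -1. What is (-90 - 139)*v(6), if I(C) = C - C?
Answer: 2519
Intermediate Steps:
I(C) = 0
v(d) = -5 - d (v(d) = -4 + (-1 - d) = -5 - d)
(-90 - 139)*v(6) = (-90 - 139)*(-5 - 1*6) = -229*(-5 - 6) = -229*(-11) = 2519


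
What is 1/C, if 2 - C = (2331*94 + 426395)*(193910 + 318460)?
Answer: -1/330739446328 ≈ -3.0235e-12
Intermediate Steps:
C = -330739446328 (C = 2 - (2331*94 + 426395)*(193910 + 318460) = 2 - (219114 + 426395)*512370 = 2 - 645509*512370 = 2 - 1*330739446330 = 2 - 330739446330 = -330739446328)
1/C = 1/(-330739446328) = -1/330739446328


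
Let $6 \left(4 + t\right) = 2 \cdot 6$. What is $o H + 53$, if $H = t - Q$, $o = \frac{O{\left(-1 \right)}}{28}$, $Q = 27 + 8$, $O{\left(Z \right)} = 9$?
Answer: $\frac{1151}{28} \approx 41.107$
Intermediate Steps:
$Q = 35$
$t = -2$ ($t = -4 + \frac{2 \cdot 6}{6} = -4 + \frac{1}{6} \cdot 12 = -4 + 2 = -2$)
$o = \frac{9}{28} \approx 0.32143$
$H = -37$ ($H = -2 - 35 = -37$)
$o H + 53 = \frac{9}{28} \left(-37\right) + 53 = - \frac{333}{28} + 53 = \frac{1151}{28}$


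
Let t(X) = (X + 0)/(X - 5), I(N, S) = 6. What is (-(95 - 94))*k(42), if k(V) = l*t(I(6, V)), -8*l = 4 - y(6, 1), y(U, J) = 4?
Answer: 0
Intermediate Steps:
l = 0 (l = -(4 - 1*4)/8 = -(4 - 4)/8 = -1/8*0 = 0)
t(X) = X/(-5 + X)
k(V) = 0 (k(V) = 0*(6/(-5 + 6)) = 0*(6/1) = 0*(6*1) = 0*6 = 0)
(-(95 - 94))*k(42) = -(95 - 94)*0 = -1*1*0 = -1*0 = 0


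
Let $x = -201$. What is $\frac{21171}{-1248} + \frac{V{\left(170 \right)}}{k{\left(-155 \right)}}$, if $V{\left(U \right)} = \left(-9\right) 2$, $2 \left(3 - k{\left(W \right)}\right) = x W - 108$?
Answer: $- \frac{24337929}{1434784} \approx -16.963$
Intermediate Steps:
$k{\left(W \right)} = 57 + \frac{201 W}{2}$ ($k{\left(W \right)} = 3 - \frac{- 201 W - 108}{2} = 3 - \frac{-108 - 201 W}{2} = 3 + \left(54 + \frac{201 W}{2}\right) = 57 + \frac{201 W}{2}$)
$V{\left(U \right)} = -18$
$\frac{21171}{-1248} + \frac{V{\left(170 \right)}}{k{\left(-155 \right)}} = \frac{21171}{-1248} - \frac{18}{57 + \frac{201}{2} \left(-155\right)} = 21171 \left(- \frac{1}{1248}\right) - \frac{18}{57 - \frac{31155}{2}} = - \frac{7057}{416} - \frac{18}{- \frac{31041}{2}} = - \frac{7057}{416} - - \frac{4}{3449} = - \frac{7057}{416} + \frac{4}{3449} = - \frac{24337929}{1434784}$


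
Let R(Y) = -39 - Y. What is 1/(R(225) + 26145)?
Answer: 1/25881 ≈ 3.8638e-5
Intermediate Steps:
1/(R(225) + 26145) = 1/((-39 - 1*225) + 26145) = 1/((-39 - 225) + 26145) = 1/(-264 + 26145) = 1/25881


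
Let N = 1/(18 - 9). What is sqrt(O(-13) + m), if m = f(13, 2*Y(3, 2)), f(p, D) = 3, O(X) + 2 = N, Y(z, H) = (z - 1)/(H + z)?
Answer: sqrt(10)/3 ≈ 1.0541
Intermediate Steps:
N = 1/9 ≈ 0.11111
Y(z, H) = (-1 + z)/(H + z)
O(X) = -17/9 (O(X) = -2 + 1/9 = -17/9)
m = 3
sqrt(O(-13) + m) = sqrt(-17/9 + 3) = sqrt(10/9) = sqrt(10)/3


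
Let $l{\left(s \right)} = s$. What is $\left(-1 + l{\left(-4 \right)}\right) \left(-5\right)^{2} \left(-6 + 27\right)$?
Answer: $-2625$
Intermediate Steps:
$\left(-1 + l{\left(-4 \right)}\right) \left(-5\right)^{2} \left(-6 + 27\right) = \left(-1 - 4\right) \left(-5\right)^{2} \left(-6 + 27\right) = \left(-5\right) 25 \cdot 21 = \left(-125\right) 21 = -2625$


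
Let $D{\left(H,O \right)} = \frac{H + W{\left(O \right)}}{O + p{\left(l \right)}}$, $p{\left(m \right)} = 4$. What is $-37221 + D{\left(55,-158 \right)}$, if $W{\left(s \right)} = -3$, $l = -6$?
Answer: $- \frac{2866043}{77} \approx -37221.0$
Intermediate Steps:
$D{\left(H,O \right)} = \frac{-3 + H}{4 + O}$ ($D{\left(H,O \right)} = \frac{H - 3}{O + 4} = \frac{-3 + H}{4 + O}$)
$-37221 + D{\left(55,-158 \right)} = -37221 + \frac{-3 + 55}{4 - 158} = -37221 + \frac{1}{-154} \cdot 52 = -37221 - \frac{26}{77} = - \frac{2866043}{77}$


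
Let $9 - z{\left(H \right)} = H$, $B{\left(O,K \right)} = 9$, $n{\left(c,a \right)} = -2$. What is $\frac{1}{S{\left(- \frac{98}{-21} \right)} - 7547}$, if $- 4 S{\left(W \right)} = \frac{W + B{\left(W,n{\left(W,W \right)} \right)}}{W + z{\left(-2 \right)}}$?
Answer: $- \frac{188}{1418877} \approx -0.0001325$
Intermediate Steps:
$z{\left(H \right)} = 9 - H$
$S{\left(W \right)} = - \frac{9 + W}{4 \left(11 + W\right)}$ ($S{\left(W \right)} = - \frac{\left(W + 9\right) \frac{1}{W + \left(9 - -2\right)}}{4} = - \frac{\left(9 + W\right) \frac{1}{W + \left(9 + 2\right)}}{4} = - \frac{\left(9 + W\right) \frac{1}{W + 11}}{4} = - \frac{\left(9 + W\right) \frac{1}{11 + W}}{4} = - \frac{\frac{1}{11 + W} \left(9 + W\right)}{4} = - \frac{9 + W}{4 \left(11 + W\right)}$)
$\frac{1}{S{\left(- \frac{98}{-21} \right)} - 7547} = \frac{1}{\frac{-9 - - \frac{98}{-21}}{4 \left(11 - \frac{98}{-21}\right)} - 7547} = \frac{1}{\frac{-9 - \left(-98\right) \left(- \frac{1}{21}\right)}{4 \left(11 - - \frac{14}{3}\right)} - 7547} = \frac{1}{\frac{-9 - \frac{14}{3}}{4 \left(11 + \frac{14}{3}\right)} - 7547} = \frac{1}{\frac{-9 - \frac{14}{3}}{4 \cdot \frac{47}{3}} - 7547} = \frac{1}{\frac{1}{4} \cdot \frac{3}{47} \left(- \frac{41}{3}\right) - 7547} = \frac{1}{- \frac{41}{188} - 7547} = \frac{1}{- \frac{1418877}{188}} = - \frac{188}{1418877}$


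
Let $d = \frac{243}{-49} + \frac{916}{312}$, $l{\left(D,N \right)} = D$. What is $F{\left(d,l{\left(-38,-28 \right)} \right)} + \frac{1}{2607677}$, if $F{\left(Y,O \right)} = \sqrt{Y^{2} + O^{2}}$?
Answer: $\frac{1}{2607677} + \frac{19 \sqrt{58596385}}{3822} \approx 38.054$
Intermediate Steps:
$d = - \frac{7733}{3822}$ ($d = 243 \left(- \frac{1}{49}\right) + 916 \cdot \frac{1}{312} = - \frac{243}{49} + \frac{229}{78} = - \frac{7733}{3822} \approx -2.0233$)
$F{\left(Y,O \right)} = \sqrt{O^{2} + Y^{2}}$
$F{\left(d,l{\left(-38,-28 \right)} \right)} + \frac{1}{2607677} = \sqrt{\left(-38\right)^{2} + \left(- \frac{7733}{3822}\right)^{2}} + \frac{1}{2607677} = \sqrt{1444 + \frac{59799289}{14607684}} + \frac{1}{2607677} = \sqrt{\frac{21153294985}{14607684}} + \frac{1}{2607677} = \frac{19 \sqrt{58596385}}{3822} + \frac{1}{2607677} = \frac{1}{2607677} + \frac{19 \sqrt{58596385}}{3822}$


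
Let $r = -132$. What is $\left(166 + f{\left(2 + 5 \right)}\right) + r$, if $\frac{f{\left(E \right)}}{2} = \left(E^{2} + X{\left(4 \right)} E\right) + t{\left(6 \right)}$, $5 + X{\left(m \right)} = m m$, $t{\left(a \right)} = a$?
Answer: $298$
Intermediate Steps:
$X{\left(m \right)} = -5 + m^{2}$ ($X{\left(m \right)} = -5 + m m = -5 + m^{2}$)
$f{\left(E \right)} = 12 + 2 E^{2} + 22 E$ ($f{\left(E \right)} = 2 \left(\left(E^{2} + \left(-5 + 4^{2}\right) E\right) + 6\right) = 2 \left(\left(E^{2} + \left(-5 + 16\right) E\right) + 6\right) = 2 \left(\left(E^{2} + 11 E\right) + 6\right) = 2 \left(6 + E^{2} + 11 E\right) = 12 + 2 E^{2} + 22 E$)
$\left(166 + f{\left(2 + 5 \right)}\right) + r = \left(166 + \left(12 + 2 \left(2 + 5\right)^{2} + 22 \left(2 + 5\right)\right)\right) - 132 = \left(166 + \left(12 + 2 \cdot 7^{2} + 22 \cdot 7\right)\right) - 132 = \left(166 + \left(12 + 2 \cdot 49 + 154\right)\right) - 132 = \left(166 + \left(12 + 98 + 154\right)\right) - 132 = \left(166 + 264\right) - 132 = 430 - 132 = 298$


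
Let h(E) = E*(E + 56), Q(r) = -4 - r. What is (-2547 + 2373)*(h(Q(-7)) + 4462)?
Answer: -807186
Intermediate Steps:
h(E) = E*(56 + E)
(-2547 + 2373)*(h(Q(-7)) + 4462) = (-2547 + 2373)*((-4 - 1*(-7))*(56 + (-4 - 1*(-7))) + 4462) = -174*((-4 + 7)*(56 + (-4 + 7)) + 4462) = -174*(3*(56 + 3) + 4462) = -174*(3*59 + 4462) = -174*(177 + 4462) = -174*4639 = -807186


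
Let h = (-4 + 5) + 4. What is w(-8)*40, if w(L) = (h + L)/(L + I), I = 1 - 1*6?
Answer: 120/13 ≈ 9.2308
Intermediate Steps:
h = 5 (h = 1 + 4 = 5)
I = -5 (I = 1 - 6 = -5)
w(L) = (5 + L)/(-5 + L) (w(L) = (5 + L)/(L - 5) = (5 + L)/(-5 + L))
w(-8)*40 = ((5 - 8)/(-5 - 8))*40 = (-3/(-13))*40 = -1/13*(-3)*40 = (3/13)*40 = 120/13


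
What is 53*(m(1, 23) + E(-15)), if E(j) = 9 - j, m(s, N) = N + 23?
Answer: 3710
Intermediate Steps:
m(s, N) = 23 + N
53*(m(1, 23) + E(-15)) = 53*((23 + 23) + (9 - 1*(-15))) = 53*(46 + (9 + 15)) = 53*(46 + 24) = 53*70 = 3710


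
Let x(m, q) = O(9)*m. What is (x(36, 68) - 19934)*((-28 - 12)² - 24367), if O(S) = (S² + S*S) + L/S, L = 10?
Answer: 320149554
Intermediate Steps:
O(S) = 2*S² + 10/S (O(S) = (S² + S*S) + 10/S = (S² + S²) + 10/S = 2*S² + 10/S)
x(m, q) = 1468*m/9 (x(m, q) = (2*(5 + 9³)/9)*m = (2*(⅑)*(5 + 729))*m = (2*(⅑)*734)*m = 1468*m/9)
(x(36, 68) - 19934)*((-28 - 12)² - 24367) = ((1468/9)*36 - 19934)*((-28 - 12)² - 24367) = (5872 - 19934)*((-40)² - 24367) = -14062*(1600 - 24367) = -14062*(-22767) = 320149554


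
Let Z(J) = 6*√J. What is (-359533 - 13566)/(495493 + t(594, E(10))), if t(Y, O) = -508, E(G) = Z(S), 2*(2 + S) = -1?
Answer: -373099/494985 ≈ -0.75376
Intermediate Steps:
S = -5/2 (S = -2 + (½)*(-1) = -2 - ½ = -5/2 ≈ -2.5000)
E(G) = 3*I*√10 (E(G) = 6*√(-5/2) = 6*(I*√10/2) = 3*I*√10)
(-359533 - 13566)/(495493 + t(594, E(10))) = (-359533 - 13566)/(495493 - 508) = -373099/494985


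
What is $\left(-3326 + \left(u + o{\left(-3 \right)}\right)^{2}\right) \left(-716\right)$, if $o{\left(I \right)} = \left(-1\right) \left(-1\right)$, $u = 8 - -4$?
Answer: $2260412$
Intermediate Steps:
$u = 12$ ($u = 8 + 4 = 12$)
$o{\left(I \right)} = 1$
$\left(-3326 + \left(u + o{\left(-3 \right)}\right)^{2}\right) \left(-716\right) = \left(-3326 + \left(12 + 1\right)^{2}\right) \left(-716\right) = \left(-3326 + 13^{2}\right) \left(-716\right) = \left(-3326 + 169\right) \left(-716\right) = \left(-3157\right) \left(-716\right) = 2260412$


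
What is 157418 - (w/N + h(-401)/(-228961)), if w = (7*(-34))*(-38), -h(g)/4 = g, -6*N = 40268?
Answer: 362843802253160/2304950387 ≈ 1.5742e+5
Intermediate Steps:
N = -20134/3 (N = -⅙*40268 = -20134/3 ≈ -6711.3)
h(g) = -4*g
w = 9044 (w = -238*(-38) = 9044)
157418 - (w/N + h(-401)/(-228961)) = 157418 - (9044/(-20134/3) - 4*(-401)/(-228961)) = 157418 - (9044*(-3/20134) + 1604*(-1/228961)) = 157418 - (-13566/10067 - 1604/228961) = 157418 - 1*(-3122232394/2304950387) = 157418 + 3122232394/2304950387 = 362843802253160/2304950387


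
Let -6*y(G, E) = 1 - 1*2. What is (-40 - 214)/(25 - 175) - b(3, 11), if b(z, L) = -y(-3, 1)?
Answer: 93/50 ≈ 1.8600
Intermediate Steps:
y(G, E) = ⅙ (y(G, E) = -(1 - 1*2)/6 = -(1 - 2)/6 = -⅙*(-1) = ⅙)
b(z, L) = -⅙ (b(z, L) = -1*⅙ = -⅙)
(-40 - 214)/(25 - 175) - b(3, 11) = (-40 - 214)/(25 - 175) - 1*(-⅙) = -254/(-150) + ⅙ = -254*(-1/150) + ⅙ = 127/75 + ⅙ = 93/50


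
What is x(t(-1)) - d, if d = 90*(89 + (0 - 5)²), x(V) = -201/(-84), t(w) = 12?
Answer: -287213/28 ≈ -10258.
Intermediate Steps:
x(V) = 67/28 (x(V) = -201*(-1/84) = 67/28)
d = 10260 (d = 90*(89 + (-5)²) = 90*(89 + 25) = 90*114 = 10260)
x(t(-1)) - d = 67/28 - 1*10260 = 67/28 - 10260 = -287213/28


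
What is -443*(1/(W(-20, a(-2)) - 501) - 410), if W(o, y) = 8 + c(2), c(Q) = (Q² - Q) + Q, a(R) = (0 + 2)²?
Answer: 88817513/489 ≈ 1.8163e+5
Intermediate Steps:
a(R) = 4 (a(R) = 2² = 4)
c(Q) = Q²
W(o, y) = 12 (W(o, y) = 8 + 2² = 8 + 4 = 12)
-443*(1/(W(-20, a(-2)) - 501) - 410) = -443*(1/(12 - 501) - 410) = -443*(1/(-489) - 410) = -443*(-1/489 - 410) = -443*(-200491/489) = 88817513/489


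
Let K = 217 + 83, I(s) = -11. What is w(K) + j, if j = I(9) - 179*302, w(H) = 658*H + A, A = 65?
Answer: 143396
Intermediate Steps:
K = 300
w(H) = 65 + 658*H (w(H) = 658*H + 65 = 65 + 658*H)
j = -54069 (j = -11 - 179*302 = -11 - 54058 = -54069)
w(K) + j = (65 + 658*300) - 54069 = (65 + 197400) - 54069 = 197465 - 54069 = 143396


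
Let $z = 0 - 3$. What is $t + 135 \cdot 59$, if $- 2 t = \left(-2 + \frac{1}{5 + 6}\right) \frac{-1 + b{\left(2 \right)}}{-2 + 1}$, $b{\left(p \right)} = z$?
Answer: $\frac{87657}{11} \approx 7968.8$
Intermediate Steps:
$z = -3$
$b{\left(p \right)} = -3$
$t = \frac{42}{11}$ ($t = - \frac{\left(-2 + \frac{1}{5 + 6}\right) \frac{-1 - 3}{-2 + 1}}{2} = - \frac{\left(-2 + \frac{1}{11}\right) \left(- \frac{4}{-1}\right)}{2} = - \frac{\left(-2 + \frac{1}{11}\right) \left(\left(-4\right) \left(-1\right)\right)}{2} = - \frac{\left(- \frac{21}{11}\right) 4}{2} = \left(- \frac{1}{2}\right) \left(- \frac{84}{11}\right) = \frac{42}{11} \approx 3.8182$)
$t + 135 \cdot 59 = \frac{42}{11} + 135 \cdot 59 = \frac{42}{11} + 7965 = \frac{87657}{11}$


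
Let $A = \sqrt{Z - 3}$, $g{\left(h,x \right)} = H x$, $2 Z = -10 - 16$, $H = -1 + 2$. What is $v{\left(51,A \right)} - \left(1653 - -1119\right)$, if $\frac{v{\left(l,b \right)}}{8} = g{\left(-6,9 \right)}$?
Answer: $-2700$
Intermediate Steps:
$H = 1$
$Z = -13$ ($Z = \frac{-10 - 16}{2} = \frac{1}{2} \left(-26\right) = -13$)
$g{\left(h,x \right)} = x$ ($g{\left(h,x \right)} = 1 x = x$)
$A = 4 i$ ($A = \sqrt{-13 - 3} = \sqrt{-16} = 4 i \approx 4.0 i$)
$v{\left(l,b \right)} = 72$ ($v{\left(l,b \right)} = 8 \cdot 9 = 72$)
$v{\left(51,A \right)} - \left(1653 - -1119\right) = 72 - \left(1653 - -1119\right) = 72 - \left(1653 + 1119\right) = 72 - 2772 = -2700$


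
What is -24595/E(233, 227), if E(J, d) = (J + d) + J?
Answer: -24595/693 ≈ -35.491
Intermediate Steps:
E(J, d) = d + 2*J
-24595/E(233, 227) = -24595/(227 + 2*233) = -24595/(227 + 466) = -24595/693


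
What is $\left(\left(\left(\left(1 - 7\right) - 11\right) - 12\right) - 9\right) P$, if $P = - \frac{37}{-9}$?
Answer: $- \frac{1406}{9} \approx -156.22$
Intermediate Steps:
$P = \frac{37}{9}$ ($P = \left(-37\right) \left(- \frac{1}{9}\right) = \frac{37}{9} \approx 4.1111$)
$\left(\left(\left(\left(1 - 7\right) - 11\right) - 12\right) - 9\right) P = \left(\left(\left(\left(1 - 7\right) - 11\right) - 12\right) - 9\right) \frac{37}{9} = \left(\left(\left(-6 - 11\right) - 12\right) - 9\right) \frac{37}{9} = \left(\left(-17 - 12\right) - 9\right) \frac{37}{9} = \left(-29 - 9\right) \frac{37}{9} = \left(-38\right) \frac{37}{9} = - \frac{1406}{9}$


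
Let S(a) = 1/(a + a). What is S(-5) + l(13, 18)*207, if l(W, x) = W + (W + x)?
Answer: 91079/10 ≈ 9107.9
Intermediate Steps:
S(a) = 1/(2*a)
l(W, x) = x + 2*W
S(-5) + l(13, 18)*207 = (½)/(-5) + (18 + 2*13)*207 = (½)*(-⅕) + (18 + 26)*207 = -⅒ + 44*207 = -⅒ + 9108 = 91079/10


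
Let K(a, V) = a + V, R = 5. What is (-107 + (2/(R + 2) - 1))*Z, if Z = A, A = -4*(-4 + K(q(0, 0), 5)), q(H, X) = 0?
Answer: 3016/7 ≈ 430.86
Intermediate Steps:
K(a, V) = V + a
A = -4 (A = -4*(-4 + (5 + 0)) = -4*(-4 + 5) = -4*1 = -4)
Z = -4
(-107 + (2/(R + 2) - 1))*Z = (-107 + (2/(5 + 2) - 1))*(-4) = (-107 + (2/7 - 1))*(-4) = (-107 - 5/7)*(-4) = -754/7*(-4) = 3016/7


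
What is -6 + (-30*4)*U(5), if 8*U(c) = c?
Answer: -81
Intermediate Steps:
U(c) = c/8
-6 + (-30*4)*U(5) = -6 + (-30*4)*((⅛)*5) = -6 - 120*5/8 = -6 - 75 = -81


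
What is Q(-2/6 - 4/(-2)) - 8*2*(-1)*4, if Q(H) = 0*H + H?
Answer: 197/3 ≈ 65.667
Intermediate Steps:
Q(H) = H (Q(H) = 0 + H = H)
Q(-2/6 - 4/(-2)) - 8*2*(-1)*4 = (-2/6 - 4/(-2)) - 8*2*(-1)*4 = (-2*⅙ - 4*(-½)) - (-16)*4 = (-⅓ + 2) - 8*(-8) = 5/3 + 64 = 197/3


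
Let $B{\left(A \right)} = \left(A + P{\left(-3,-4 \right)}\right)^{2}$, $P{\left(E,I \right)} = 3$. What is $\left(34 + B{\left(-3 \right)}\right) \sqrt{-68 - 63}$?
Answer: $34 i \sqrt{131} \approx 389.15 i$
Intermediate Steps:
$B{\left(A \right)} = \left(3 + A\right)^{2}$ ($B{\left(A \right)} = \left(A + 3\right)^{2} = \left(3 + A\right)^{2}$)
$\left(34 + B{\left(-3 \right)}\right) \sqrt{-68 - 63} = \left(34 + \left(3 - 3\right)^{2}\right) \sqrt{-68 - 63} = \left(34 + 0^{2}\right) \sqrt{-131} = \left(34 + 0\right) i \sqrt{131} = 34 i \sqrt{131}$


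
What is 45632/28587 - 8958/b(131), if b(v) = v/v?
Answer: -256036714/28587 ≈ -8956.4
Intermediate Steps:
b(v) = 1
45632/28587 - 8958/b(131) = 45632/28587 - 8958/1 = 45632*(1/28587) - 8958*1 = 45632/28587 - 8958 = -256036714/28587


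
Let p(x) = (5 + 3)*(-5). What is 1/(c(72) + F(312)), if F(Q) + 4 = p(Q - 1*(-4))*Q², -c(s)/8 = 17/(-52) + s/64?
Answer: -13/50619015 ≈ -2.5682e-7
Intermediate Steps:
c(s) = 34/13 - s/8 (c(s) = -8*(17/(-52) + s/64) = -8*(17*(-1/52) + s*(1/64)) = -8*(-17/52 + s/64) = 34/13 - s/8)
p(x) = -40 (p(x) = 8*(-5) = -40)
F(Q) = -4 - 40*Q²
1/(c(72) + F(312)) = 1/((34/13 - ⅛*72) + (-4 - 40*312²)) = 1/((34/13 - 9) + (-4 - 40*97344)) = 1/(-83/13 + (-4 - 3893760)) = 1/(-83/13 - 3893764) = 1/(-50619015/13) = -13/50619015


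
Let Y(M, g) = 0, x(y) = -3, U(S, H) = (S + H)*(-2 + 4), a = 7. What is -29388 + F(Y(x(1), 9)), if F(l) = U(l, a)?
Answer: -29374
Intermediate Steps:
U(S, H) = 2*H + 2*S (U(S, H) = (H + S)*2 = 2*H + 2*S)
F(l) = 14 + 2*l (F(l) = 2*7 + 2*l = 14 + 2*l)
-29388 + F(Y(x(1), 9)) = -29388 + (14 + 2*0) = -29388 + (14 + 0) = -29388 + 14 = -29374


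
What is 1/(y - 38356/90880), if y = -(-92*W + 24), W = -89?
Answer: -22720/186586229 ≈ -0.00012177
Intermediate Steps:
y = -8212 (y = -(-92*(-89) + 24) = -(8188 + 24) = -1*8212 = -8212)
1/(y - 38356/90880) = 1/(-8212 - 38356/90880) = 1/(-8212 - 38356*1/90880) = 1/(-8212 - 9589/22720) = 1/(-186586229/22720) = -22720/186586229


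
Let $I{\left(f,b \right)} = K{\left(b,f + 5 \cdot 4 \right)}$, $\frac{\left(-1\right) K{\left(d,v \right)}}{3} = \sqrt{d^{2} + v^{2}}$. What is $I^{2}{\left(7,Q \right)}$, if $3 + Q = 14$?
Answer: $7650$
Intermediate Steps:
$Q = 11$ ($Q = -3 + 14 = 11$)
$K{\left(d,v \right)} = - 3 \sqrt{d^{2} + v^{2}}$
$I{\left(f,b \right)} = - 3 \sqrt{b^{2} + \left(20 + f\right)^{2}}$ ($I{\left(f,b \right)} = - 3 \sqrt{b^{2} + \left(f + 5 \cdot 4\right)^{2}} = - 3 \sqrt{b^{2} + \left(f + 20\right)^{2}} = - 3 \sqrt{b^{2} + \left(20 + f\right)^{2}}$)
$I^{2}{\left(7,Q \right)} = \left(- 3 \sqrt{11^{2} + \left(20 + 7\right)^{2}}\right)^{2} = \left(- 3 \sqrt{121 + 27^{2}}\right)^{2} = \left(- 3 \sqrt{121 + 729}\right)^{2} = \left(- 3 \sqrt{850}\right)^{2} = \left(- 3 \cdot 5 \sqrt{34}\right)^{2} = \left(- 15 \sqrt{34}\right)^{2} = 7650$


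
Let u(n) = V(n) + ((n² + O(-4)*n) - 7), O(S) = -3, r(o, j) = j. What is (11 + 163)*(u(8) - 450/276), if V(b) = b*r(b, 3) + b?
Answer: 253605/23 ≈ 11026.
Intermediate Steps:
V(b) = 4*b (V(b) = b*3 + b = 3*b + b = 4*b)
u(n) = -7 + n + n² (u(n) = 4*n + ((n² - 3*n) - 7) = 4*n + (-7 + n² - 3*n) = -7 + n + n²)
(11 + 163)*(u(8) - 450/276) = (11 + 163)*((-7 + 8 + 8²) - 450/276) = 174*((-7 + 8 + 64) - 450*1/276) = 174*(65 - 75/46) = 174*(2915/46) = 253605/23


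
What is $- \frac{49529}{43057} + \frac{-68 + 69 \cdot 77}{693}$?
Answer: $\frac{27358624}{4262643} \approx 6.4182$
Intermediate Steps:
$- \frac{49529}{43057} + \frac{-68 + 69 \cdot 77}{693} = \left(-49529\right) \frac{1}{43057} + \left(-68 + 5313\right) \frac{1}{693} = - \frac{49529}{43057} + 5245 \cdot \frac{1}{693} = - \frac{49529}{43057} + \frac{5245}{693} = \frac{27358624}{4262643}$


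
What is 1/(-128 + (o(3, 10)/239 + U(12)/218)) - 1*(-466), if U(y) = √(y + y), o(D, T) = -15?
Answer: 5186485270064525/11129983219843 - 6226189*√6/11129983219843 ≈ 465.99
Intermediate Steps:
U(y) = √2*√y (U(y) = √(2*y) = √2*√y)
1/(-128 + (o(3, 10)/239 + U(12)/218)) - 1*(-466) = 1/(-128 + (-15/239 + (√2*√12)/218)) - 1*(-466) = 1/(-128 + (-15*1/239 + (√2*(2*√3))*(1/218))) + 466 = 1/(-128 + (-15/239 + (2*√6)*(1/218))) + 466 = 1/(-128 + (-15/239 + √6/109)) + 466 = 1/(-30607/239 + √6/109) + 466 = 466 + 1/(-30607/239 + √6/109)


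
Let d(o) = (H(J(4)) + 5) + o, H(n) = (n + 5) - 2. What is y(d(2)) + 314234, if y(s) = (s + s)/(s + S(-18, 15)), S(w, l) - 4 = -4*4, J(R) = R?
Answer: 314248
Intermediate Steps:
H(n) = 3 + n (H(n) = (5 + n) - 2 = 3 + n)
d(o) = 12 + o (d(o) = ((3 + 4) + 5) + o = (7 + 5) + o = 12 + o)
S(w, l) = -12 (S(w, l) = 4 - 4*4 = 4 - 16 = -12)
y(s) = 2*s/(-12 + s) (y(s) = (s + s)/(s - 12) = (2*s)/(-12 + s) = 2*s/(-12 + s))
y(d(2)) + 314234 = 2*(12 + 2)/(-12 + (12 + 2)) + 314234 = 2*14/(-12 + 14) + 314234 = 2*14/2 + 314234 = 2*14*(½) + 314234 = 14 + 314234 = 314248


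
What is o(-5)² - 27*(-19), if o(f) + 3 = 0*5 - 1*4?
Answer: 562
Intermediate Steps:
o(f) = -7 (o(f) = -3 + (0*5 - 1*4) = -3 + (0 - 4) = -3 - 4 = -7)
o(-5)² - 27*(-19) = (-7)² - 27*(-19) = 49 + 513 = 562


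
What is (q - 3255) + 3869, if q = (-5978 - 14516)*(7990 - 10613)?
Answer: 53756376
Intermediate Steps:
q = 53755762 (q = -20494*(-2623) = 53755762)
(q - 3255) + 3869 = (53755762 - 3255) + 3869 = 53752507 + 3869 = 53756376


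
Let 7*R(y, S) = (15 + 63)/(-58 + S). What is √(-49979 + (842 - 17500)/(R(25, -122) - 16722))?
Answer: I*√616307069117261591/3511633 ≈ 223.56*I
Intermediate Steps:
R(y, S) = 78/(7*(-58 + S)) (R(y, S) = ((15 + 63)/(-58 + S))/7 = (78/(-58 + S))/7 = 78/(7*(-58 + S)))
√(-49979 + (842 - 17500)/(R(25, -122) - 16722)) = √(-49979 + (842 - 17500)/(78/(7*(-58 - 122)) - 16722)) = √(-49979 - 16658/((78/7)/(-180) - 16722)) = √(-49979 - 16658/((78/7)*(-1/180) - 16722)) = √(-49979 - 16658/(-13/210 - 16722)) = √(-49979 - 16658/(-3511633/210)) = √(-49979 - 16658*(-210/3511633)) = √(-49979 + 3498180/3511633) = √(-175504407527/3511633) = I*√616307069117261591/3511633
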